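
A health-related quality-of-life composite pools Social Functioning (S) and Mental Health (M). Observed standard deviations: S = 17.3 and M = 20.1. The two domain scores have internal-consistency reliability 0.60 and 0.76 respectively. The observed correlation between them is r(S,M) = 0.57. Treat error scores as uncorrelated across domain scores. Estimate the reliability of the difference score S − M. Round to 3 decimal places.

0.294

Var(S−M) = 17.3² + 20.1² − 2·17.3·20.1·0.57 = 703.3 − 396.412 = 306.888.
With uncorrelated errors the cross-covariances are all true-score covariance, so they carry over unchanged; only the diagonal terms shrink to ρᵢσᵢ².
True-score variance = [17.3²·0.60 + 20.1²·0.76] − 396.412 = 486.622 − 396.412 = 90.2094.
Reliability = 90.2094 / 306.888 = 0.294.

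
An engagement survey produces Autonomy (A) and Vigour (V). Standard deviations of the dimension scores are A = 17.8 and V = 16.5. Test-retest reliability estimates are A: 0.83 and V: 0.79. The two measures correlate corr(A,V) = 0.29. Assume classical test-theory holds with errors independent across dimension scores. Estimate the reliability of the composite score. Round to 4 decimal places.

0.8538

Var(A+V) = 17.8² + 16.5² + 2·[17.8·16.5·0.29] = 589.09 + 170.346 = 759.436.
Under uncorrelated errors the observed covariances equal the true-score covariances, so only the own-variance terms attenuate.
True-score variance = [17.8²·0.83 + 16.5²·0.79] + 170.346 = 478.055 + 170.346 = 648.401.
Reliability = 648.401 / 759.436 = 0.8538.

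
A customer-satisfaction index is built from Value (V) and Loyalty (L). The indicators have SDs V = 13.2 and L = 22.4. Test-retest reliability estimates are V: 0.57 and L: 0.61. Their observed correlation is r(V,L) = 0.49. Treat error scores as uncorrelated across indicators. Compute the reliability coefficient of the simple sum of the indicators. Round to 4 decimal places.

0.7198

Var(V+L) = 13.2² + 22.4² + 2·[13.2·22.4·0.49] = 676 + 289.766 = 965.766.
Because errors are independent across components, Cov(Tᵢ,Tⱼ) = Cov(Xᵢ,Xⱼ); the off-diagonal part of the true-score variance is the same as above.
True-score variance = [13.2²·0.57 + 22.4²·0.61] + 289.766 = 405.39 + 289.766 = 695.157.
Reliability = 695.157 / 965.766 = 0.7198.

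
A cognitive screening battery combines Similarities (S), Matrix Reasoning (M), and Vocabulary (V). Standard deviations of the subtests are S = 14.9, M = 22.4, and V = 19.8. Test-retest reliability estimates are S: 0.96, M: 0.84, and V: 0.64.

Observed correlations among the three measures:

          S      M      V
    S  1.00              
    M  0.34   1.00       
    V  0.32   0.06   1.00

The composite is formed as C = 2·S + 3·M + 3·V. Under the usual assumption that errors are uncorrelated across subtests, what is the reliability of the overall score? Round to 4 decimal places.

0.8296

Var(C) = 2²·14.9² + 3²·22.4² + 3²·19.8² + 2·[6·14.9·22.4·0.34 + 6·14.9·19.8·0.32 + 9·22.4·19.8·0.06] = 8932.24 + 2973.62 = 11905.9.
Because errors are independent across components, Cov(Tᵢ,Tⱼ) = Cov(Xᵢ,Xⱼ); the off-diagonal part of the true-score variance is the same as above.
True-score variance = [2²·14.9²·0.96 + 3²·22.4²·0.84 + 3²·19.8²·0.64] + 2973.62 = 6903.97 + 2973.62 = 9877.59.
Reliability = 9877.59 / 11905.9 = 0.8296.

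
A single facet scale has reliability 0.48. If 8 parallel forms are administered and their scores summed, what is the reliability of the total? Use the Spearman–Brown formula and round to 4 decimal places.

0.8807

ρ_k = kρ / (1 + (k−1)ρ) = 8·0.48 / (1 + 7·0.48) = 3.840 / 4.360 = 0.8807.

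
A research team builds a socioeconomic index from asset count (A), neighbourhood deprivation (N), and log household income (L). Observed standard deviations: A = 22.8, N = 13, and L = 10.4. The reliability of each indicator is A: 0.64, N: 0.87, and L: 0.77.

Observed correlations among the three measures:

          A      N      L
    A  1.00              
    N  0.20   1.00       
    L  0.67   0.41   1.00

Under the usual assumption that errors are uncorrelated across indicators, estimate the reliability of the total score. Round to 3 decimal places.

0.826

Var(A+N+L) = 22.8² + 13² + 10.4² + 2·[22.8·13·0.20 + 22.8·10.4·0.67 + 13·10.4·0.41] = 797 + 547.165 = 1344.16.
Under uncorrelated errors the observed covariances equal the true-score covariances, so only the own-variance terms attenuate.
True-score variance = [22.8²·0.64 + 13²·0.87 + 10.4²·0.77] + 547.165 = 563.011 + 547.165 = 1110.18.
Reliability = 1110.18 / 1344.16 = 0.826.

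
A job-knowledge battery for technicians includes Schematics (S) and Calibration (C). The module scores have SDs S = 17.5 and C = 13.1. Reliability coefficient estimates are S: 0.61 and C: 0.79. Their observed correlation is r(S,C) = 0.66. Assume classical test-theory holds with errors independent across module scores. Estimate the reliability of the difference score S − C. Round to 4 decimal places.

0.1128

Var(S−C) = 17.5² + 13.1² − 2·17.5·13.1·0.66 = 477.86 − 302.61 = 175.25.
Under uncorrelated errors the observed covariances equal the true-score covariances, so only the own-variance terms attenuate.
True-score variance = [17.5²·0.61 + 13.1²·0.79] − 302.61 = 322.384 − 302.61 = 19.7744.
Reliability = 19.7744 / 175.25 = 0.1128.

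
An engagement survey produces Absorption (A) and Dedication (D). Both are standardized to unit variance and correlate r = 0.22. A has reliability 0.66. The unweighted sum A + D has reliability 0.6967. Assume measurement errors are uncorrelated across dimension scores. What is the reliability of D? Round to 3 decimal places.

Var(A+D) = 2 + 2·0.22 = 2.440.
True-score variance = ρ_A + ρ_D + 2·0.22, so 0.6967 = (0.66 + ρ_D + 0.44) / 2.440.
ρ_D = 0.6967·2.440 − 0.66 − 0.44 = 0.600.

0.600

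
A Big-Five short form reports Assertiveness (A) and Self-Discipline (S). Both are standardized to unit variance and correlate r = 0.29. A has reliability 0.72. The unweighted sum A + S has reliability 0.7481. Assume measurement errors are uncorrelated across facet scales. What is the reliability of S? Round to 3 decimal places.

Var(A+S) = 2 + 2·0.29 = 2.580.
True-score variance = ρ_A + ρ_S + 2·0.29, so 0.7481 = (0.72 + ρ_S + 0.58) / 2.580.
ρ_S = 0.7481·2.580 − 0.72 − 0.58 = 0.630.

0.630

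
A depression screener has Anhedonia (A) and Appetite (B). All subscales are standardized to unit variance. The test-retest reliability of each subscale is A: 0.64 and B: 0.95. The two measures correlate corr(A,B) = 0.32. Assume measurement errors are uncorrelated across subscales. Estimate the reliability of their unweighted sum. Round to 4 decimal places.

0.8447

Var(A+B) = 2 + 2·[0.32] = 2 + 0.64 = 2.64.
Under uncorrelated errors the observed covariances equal the true-score covariances, so only the own-variance terms attenuate.
True-score variance = [0.64 + 0.95] + 0.64 = 1.59 + 0.64 = 2.23.
Reliability = 2.23 / 2.64 = 0.8447.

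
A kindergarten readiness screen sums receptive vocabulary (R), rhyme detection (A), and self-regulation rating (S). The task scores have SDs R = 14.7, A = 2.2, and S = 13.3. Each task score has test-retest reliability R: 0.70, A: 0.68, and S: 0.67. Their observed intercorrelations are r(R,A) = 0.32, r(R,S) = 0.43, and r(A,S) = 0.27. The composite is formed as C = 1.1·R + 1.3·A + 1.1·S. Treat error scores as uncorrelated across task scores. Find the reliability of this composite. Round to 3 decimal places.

Var(C) = 1.1²·14.7² + 1.3²·2.2² + 1.1²·13.3² + 2·[1.43·14.7·2.2·0.32 + 1.21·14.7·13.3·0.43 + 1.43·2.2·13.3·0.27] = 483.685 + 255.64 = 739.325.
Under uncorrelated errors the observed covariances equal the true-score covariances, so only the own-variance terms attenuate.
True-score variance = [1.1²·14.7²·0.70 + 1.3²·2.2²·0.68 + 1.1²·13.3²·0.67] + 255.64 = 331.995 + 255.64 = 587.635.
Reliability = 587.635 / 739.325 = 0.795.

0.795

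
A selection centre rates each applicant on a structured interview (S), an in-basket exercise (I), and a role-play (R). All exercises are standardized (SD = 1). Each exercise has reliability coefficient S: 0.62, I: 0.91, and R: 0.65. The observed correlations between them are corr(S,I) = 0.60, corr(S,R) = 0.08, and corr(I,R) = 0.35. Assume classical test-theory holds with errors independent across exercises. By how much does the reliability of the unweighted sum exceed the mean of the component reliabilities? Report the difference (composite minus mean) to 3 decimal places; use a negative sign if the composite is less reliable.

Var(sum) = 3 + 2.06 = 5.06; true-score variance = 2.18 + 2.06 = 4.24; composite reliability = 0.8379.
Mean component reliability = 0.7267.
Difference = 0.8379 − 0.7267 = 0.111.

0.111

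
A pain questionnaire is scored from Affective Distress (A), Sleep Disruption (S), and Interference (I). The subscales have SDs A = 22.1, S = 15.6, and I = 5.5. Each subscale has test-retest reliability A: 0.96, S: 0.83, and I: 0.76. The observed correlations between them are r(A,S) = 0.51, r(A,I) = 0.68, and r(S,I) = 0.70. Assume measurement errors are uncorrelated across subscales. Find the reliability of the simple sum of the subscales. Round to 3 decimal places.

0.951

Var(A+S+I) = 22.1² + 15.6² + 5.5² + 2·[22.1·15.6·0.51 + 22.1·5.5·0.68 + 15.6·5.5·0.70] = 762.02 + 637.083 = 1399.1.
Because errors are independent across components, Cov(Tᵢ,Tⱼ) = Cov(Xᵢ,Xⱼ); the off-diagonal part of the true-score variance is the same as above.
True-score variance = [22.1²·0.96 + 15.6²·0.83 + 5.5²·0.76] + 637.083 = 693.852 + 637.083 = 1330.94.
Reliability = 1330.94 / 1399.1 = 0.951.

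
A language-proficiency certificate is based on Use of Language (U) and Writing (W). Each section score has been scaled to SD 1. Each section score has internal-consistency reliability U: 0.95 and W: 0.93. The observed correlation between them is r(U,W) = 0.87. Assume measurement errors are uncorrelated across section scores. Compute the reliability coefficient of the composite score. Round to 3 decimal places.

0.968

Var(U+W) = 2 + 2·[0.87] = 2 + 1.74 = 3.74.
Because errors are independent across components, Cov(Tᵢ,Tⱼ) = Cov(Xᵢ,Xⱼ); the off-diagonal part of the true-score variance is the same as above.
True-score variance = [0.95 + 0.93] + 1.74 = 1.88 + 1.74 = 3.62.
Reliability = 3.62 / 3.74 = 0.968.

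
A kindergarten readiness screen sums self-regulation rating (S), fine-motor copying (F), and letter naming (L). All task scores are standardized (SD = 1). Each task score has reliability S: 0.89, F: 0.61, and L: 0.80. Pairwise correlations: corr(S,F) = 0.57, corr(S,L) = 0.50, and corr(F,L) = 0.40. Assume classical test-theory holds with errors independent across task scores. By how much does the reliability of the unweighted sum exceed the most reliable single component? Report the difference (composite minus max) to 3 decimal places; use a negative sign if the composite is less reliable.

Var(sum) = 3 + 2.94 = 5.94; true-score variance = 2.3 + 2.94 = 5.24; composite reliability = 0.8822.
Max component reliability = 0.8900.
Difference = 0.8822 − 0.8900 = -0.008.

-0.008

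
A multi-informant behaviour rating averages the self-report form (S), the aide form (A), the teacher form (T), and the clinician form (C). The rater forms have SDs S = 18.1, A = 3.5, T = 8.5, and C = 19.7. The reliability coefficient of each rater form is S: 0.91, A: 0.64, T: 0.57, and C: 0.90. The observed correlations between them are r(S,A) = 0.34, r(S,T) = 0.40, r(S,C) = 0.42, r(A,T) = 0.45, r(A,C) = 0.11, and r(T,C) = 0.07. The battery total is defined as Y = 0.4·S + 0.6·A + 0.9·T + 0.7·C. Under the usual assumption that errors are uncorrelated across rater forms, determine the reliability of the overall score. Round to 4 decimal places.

0.8947

Var(Y) = 0.4²·18.1² + 0.6²·3.5² + 0.9²·8.5² + 0.7²·19.7² + 2·[0.24·18.1·3.5·0.34 + 0.36·18.1·8.5·0.40 + 0.28·18.1·19.7·0.42 + 0.54·3.5·8.5·0.45 + 0.42·3.5·19.7·0.11 + 0.63·8.5·19.7·0.07] = 305.514 + 174.111 = 479.626.
Under uncorrelated errors the observed covariances equal the true-score covariances, so only the own-variance terms attenuate.
True-score variance = [0.4²·18.1²·0.91 + 0.6²·3.5²·0.64 + 0.9²·8.5²·0.57 + 0.7²·19.7²·0.90] + 174.111 = 255.028 + 174.111 = 429.139.
Reliability = 429.139 / 479.626 = 0.8947.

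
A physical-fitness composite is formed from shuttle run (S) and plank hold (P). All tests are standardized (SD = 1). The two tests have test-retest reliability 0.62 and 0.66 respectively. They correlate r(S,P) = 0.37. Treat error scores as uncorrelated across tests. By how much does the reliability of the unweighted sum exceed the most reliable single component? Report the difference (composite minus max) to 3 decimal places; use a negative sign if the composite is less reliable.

0.077

Var(sum) = 2 + 0.74 = 2.74; true-score variance = 1.28 + 0.74 = 2.02; composite reliability = 0.7372.
Max component reliability = 0.6600.
Difference = 0.7372 − 0.6600 = 0.077.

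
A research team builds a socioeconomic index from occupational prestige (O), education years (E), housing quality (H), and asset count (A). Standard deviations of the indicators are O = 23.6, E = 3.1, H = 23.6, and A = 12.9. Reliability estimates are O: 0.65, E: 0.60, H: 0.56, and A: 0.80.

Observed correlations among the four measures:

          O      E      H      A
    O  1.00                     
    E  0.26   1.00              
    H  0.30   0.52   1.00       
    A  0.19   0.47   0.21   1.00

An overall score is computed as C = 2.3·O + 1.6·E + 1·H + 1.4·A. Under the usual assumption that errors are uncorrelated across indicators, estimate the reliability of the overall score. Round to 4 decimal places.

Var(C) = 2.3²·23.6² + 1.6²·3.1² + 23.6² + 1.4²·12.9² + 2·[3.68·23.6·3.1·0.26 + 2.3·23.6·23.6·0.30 + 3.22·23.6·12.9·0.19 + 1.6·3.1·23.6·0.52 + 2.24·3.1·12.9·0.47 + 1.4·23.6·12.9·0.21] = 3854.04 + 1666.07 = 5520.11.
Under uncorrelated errors the observed covariances equal the true-score covariances, so only the own-variance terms attenuate.
True-score variance = [2.3²·23.6²·0.65 + 1.6²·3.1²·0.60 + 23.6²·0.56 + 1.4²·12.9²·0.80] + 1666.07 = 2502.7 + 1666.07 = 4168.76.
Reliability = 4168.76 / 5520.11 = 0.7552.

0.7552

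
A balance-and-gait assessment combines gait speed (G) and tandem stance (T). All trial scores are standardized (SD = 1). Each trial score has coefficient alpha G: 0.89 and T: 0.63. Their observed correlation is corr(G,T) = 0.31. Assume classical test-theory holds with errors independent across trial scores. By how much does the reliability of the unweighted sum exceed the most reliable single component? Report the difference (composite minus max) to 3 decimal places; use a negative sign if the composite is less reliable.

-0.073

Var(sum) = 2 + 0.62 = 2.62; true-score variance = 1.52 + 0.62 = 2.14; composite reliability = 0.8168.
Max component reliability = 0.8900.
Difference = 0.8168 − 0.8900 = -0.073.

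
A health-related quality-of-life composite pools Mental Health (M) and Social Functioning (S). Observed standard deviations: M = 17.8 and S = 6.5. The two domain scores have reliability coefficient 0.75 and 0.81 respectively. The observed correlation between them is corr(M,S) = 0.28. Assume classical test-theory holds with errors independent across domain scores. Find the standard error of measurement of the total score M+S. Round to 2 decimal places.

Var(total) = 359.09 + 64.792 = 423.882.
True-score variance = 271.853 + 64.792 = 336.644, so reliability = 0.7942.
Error variance = 423.882 − 336.644 = 87.2375; SEM = √87.2375 = 9.34.

9.34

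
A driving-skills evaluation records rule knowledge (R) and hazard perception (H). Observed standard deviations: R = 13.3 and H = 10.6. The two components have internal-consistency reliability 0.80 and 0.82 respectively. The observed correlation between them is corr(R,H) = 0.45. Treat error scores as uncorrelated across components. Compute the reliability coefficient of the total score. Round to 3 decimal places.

0.866

Var(R+H) = 13.3² + 10.6² + 2·[13.3·10.6·0.45] = 289.25 + 126.882 = 416.132.
Because errors are independent across components, Cov(Tᵢ,Tⱼ) = Cov(Xᵢ,Xⱼ); the off-diagonal part of the true-score variance is the same as above.
True-score variance = [13.3²·0.80 + 10.6²·0.82] + 126.882 = 233.647 + 126.882 = 360.529.
Reliability = 360.529 / 416.132 = 0.866.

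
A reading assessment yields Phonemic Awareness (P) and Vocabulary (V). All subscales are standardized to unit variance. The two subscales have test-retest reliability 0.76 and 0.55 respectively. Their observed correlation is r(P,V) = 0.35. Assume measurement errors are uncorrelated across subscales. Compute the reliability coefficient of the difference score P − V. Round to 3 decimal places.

Var(P−V) = 1 + 1 − 2·0.35 = 2 − 0.7 = 1.3.
With uncorrelated errors the cross-covariances are all true-score covariance, so they carry over unchanged; only the diagonal terms shrink to ρᵢσᵢ².
True-score variance = [0.76 + 0.55] − 0.7 = 1.31 − 0.7 = 0.61.
Reliability = 0.61 / 1.3 = 0.469.

0.469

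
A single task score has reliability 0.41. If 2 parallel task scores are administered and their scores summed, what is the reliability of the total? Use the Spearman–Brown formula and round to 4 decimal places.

0.5816

ρ_k = kρ / (1 + (k−1)ρ) = 2·0.41 / (1 + 1·0.41) = 0.820 / 1.410 = 0.5816.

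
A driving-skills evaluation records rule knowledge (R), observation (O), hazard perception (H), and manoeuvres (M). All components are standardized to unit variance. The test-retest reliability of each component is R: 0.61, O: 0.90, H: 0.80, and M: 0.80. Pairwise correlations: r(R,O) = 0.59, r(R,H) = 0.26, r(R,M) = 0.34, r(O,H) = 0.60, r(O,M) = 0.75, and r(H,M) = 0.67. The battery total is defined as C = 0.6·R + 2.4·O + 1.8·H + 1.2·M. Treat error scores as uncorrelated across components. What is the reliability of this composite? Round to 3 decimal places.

0.936

Var(C) = 0.6² + 2.4² + 1.8² + 1.2² + 2·[1.44·0.59 + 1.08·0.26 + 0.72·0.34 + 4.32·0.60 + 2.88·0.75 + 2.16·0.67] = 10.8 + 15.1488 = 25.9488.
Under uncorrelated errors the observed covariances equal the true-score covariances, so only the own-variance terms attenuate.
True-score variance = [0.6²·0.61 + 2.4²·0.90 + 1.8²·0.80 + 1.2²·0.80] + 15.1488 = 9.1476 + 15.1488 = 24.2964.
Reliability = 24.2964 / 25.9488 = 0.936.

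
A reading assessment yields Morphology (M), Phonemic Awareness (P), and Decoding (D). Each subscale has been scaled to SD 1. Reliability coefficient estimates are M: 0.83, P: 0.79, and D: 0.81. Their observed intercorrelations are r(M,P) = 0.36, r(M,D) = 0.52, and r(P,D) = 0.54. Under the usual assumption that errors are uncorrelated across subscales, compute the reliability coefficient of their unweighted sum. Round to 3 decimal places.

Var(M+P+D) = 3 + 2·[0.36 + 0.52 + 0.54] = 3 + 2.84 = 5.84.
Because errors are independent across components, Cov(Tᵢ,Tⱼ) = Cov(Xᵢ,Xⱼ); the off-diagonal part of the true-score variance is the same as above.
True-score variance = [0.83 + 0.79 + 0.81] + 2.84 = 2.43 + 2.84 = 5.27.
Reliability = 5.27 / 5.84 = 0.902.

0.902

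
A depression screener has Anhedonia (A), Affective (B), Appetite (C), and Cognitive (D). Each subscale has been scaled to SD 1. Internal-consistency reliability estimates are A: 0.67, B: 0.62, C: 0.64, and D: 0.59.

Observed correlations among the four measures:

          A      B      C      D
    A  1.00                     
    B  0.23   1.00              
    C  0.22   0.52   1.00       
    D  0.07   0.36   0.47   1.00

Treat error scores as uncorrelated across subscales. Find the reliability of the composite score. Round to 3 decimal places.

0.809

Var(A+B+C+D) = 4 + 2·[0.23 + 0.22 + 0.07 + 0.52 + 0.36 + 0.47] = 4 + 3.74 = 7.74.
With uncorrelated errors the cross-covariances are all true-score covariance, so they carry over unchanged; only the diagonal terms shrink to ρᵢσᵢ².
True-score variance = [0.67 + 0.62 + 0.64 + 0.59] + 3.74 = 2.52 + 3.74 = 6.26.
Reliability = 6.26 / 7.74 = 0.809.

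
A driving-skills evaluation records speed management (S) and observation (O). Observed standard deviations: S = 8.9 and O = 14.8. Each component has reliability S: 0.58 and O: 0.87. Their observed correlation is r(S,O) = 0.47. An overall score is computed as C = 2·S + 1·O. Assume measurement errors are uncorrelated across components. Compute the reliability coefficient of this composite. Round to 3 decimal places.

Var(C) = 2²·8.9² + 14.8² + 2·[2·8.9·14.8·0.47] = 535.88 + 247.634 = 783.514.
With uncorrelated errors the cross-covariances are all true-score covariance, so they carry over unchanged; only the diagonal terms shrink to ρᵢσᵢ².
True-score variance = [2²·8.9²·0.58 + 14.8²·0.87] + 247.634 = 374.332 + 247.634 = 621.966.
Reliability = 621.966 / 783.514 = 0.794.

0.794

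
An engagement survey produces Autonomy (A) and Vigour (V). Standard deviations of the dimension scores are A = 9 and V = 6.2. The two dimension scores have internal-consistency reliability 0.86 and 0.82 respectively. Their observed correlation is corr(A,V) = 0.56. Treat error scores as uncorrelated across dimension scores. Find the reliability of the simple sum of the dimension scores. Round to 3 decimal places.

Var(A+V) = 9² + 6.2² + 2·[9·6.2·0.56] = 119.44 + 62.496 = 181.936.
With uncorrelated errors the cross-covariances are all true-score covariance, so they carry over unchanged; only the diagonal terms shrink to ρᵢσᵢ².
True-score variance = [9²·0.86 + 6.2²·0.82] + 62.496 = 101.181 + 62.496 = 163.677.
Reliability = 163.677 / 181.936 = 0.900.

0.900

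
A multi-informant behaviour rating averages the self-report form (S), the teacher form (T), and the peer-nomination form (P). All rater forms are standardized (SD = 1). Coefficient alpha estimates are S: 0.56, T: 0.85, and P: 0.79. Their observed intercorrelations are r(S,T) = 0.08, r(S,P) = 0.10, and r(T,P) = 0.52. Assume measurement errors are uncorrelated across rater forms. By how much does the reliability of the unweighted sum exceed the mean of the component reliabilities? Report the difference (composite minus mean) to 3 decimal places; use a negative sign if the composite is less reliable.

Var(sum) = 3 + 1.4 = 4.4; true-score variance = 2.2 + 1.4 = 3.6; composite reliability = 0.8182.
Mean component reliability = 0.7333.
Difference = 0.8182 − 0.7333 = 0.085.

0.085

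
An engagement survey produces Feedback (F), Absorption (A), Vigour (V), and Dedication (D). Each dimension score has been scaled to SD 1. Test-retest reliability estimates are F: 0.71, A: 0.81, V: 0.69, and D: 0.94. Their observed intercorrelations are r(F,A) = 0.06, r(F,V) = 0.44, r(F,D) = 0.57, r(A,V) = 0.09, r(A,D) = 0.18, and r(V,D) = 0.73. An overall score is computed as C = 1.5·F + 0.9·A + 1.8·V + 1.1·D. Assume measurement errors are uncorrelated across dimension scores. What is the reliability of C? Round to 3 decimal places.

Var(C) = 1.5² + 0.9² + 1.8² + 1.1² + 2·[1.35·0.06 + 2.7·0.44 + 1.65·0.57 + 1.62·0.09 + 0.99·0.18 + 1.98·0.73] = 7.51 + 7.9578 = 15.4678.
Because errors are independent across components, Cov(Tᵢ,Tⱼ) = Cov(Xᵢ,Xⱼ); the off-diagonal part of the true-score variance is the same as above.
True-score variance = [1.5²·0.71 + 0.9²·0.81 + 1.8²·0.69 + 1.1²·0.94] + 7.9578 = 5.6266 + 7.9578 = 13.5844.
Reliability = 13.5844 / 15.4678 = 0.878.

0.878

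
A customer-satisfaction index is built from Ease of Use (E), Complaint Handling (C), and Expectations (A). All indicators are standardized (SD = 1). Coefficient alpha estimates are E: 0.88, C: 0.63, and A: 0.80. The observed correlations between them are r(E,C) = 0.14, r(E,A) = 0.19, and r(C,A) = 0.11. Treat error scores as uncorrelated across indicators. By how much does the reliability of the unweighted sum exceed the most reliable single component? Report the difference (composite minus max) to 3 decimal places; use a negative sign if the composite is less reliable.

Var(sum) = 3 + 0.88 = 3.88; true-score variance = 2.31 + 0.88 = 3.19; composite reliability = 0.8222.
Max component reliability = 0.8800.
Difference = 0.8222 − 0.8800 = -0.058.

-0.058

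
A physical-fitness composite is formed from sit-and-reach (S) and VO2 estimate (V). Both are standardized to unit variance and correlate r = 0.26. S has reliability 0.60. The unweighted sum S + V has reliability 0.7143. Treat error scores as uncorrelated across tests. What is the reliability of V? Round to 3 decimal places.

0.680

Var(S+V) = 2 + 2·0.26 = 2.520.
True-score variance = ρ_S + ρ_V + 2·0.26, so 0.7143 = (0.60 + ρ_V + 0.52) / 2.520.
ρ_V = 0.7143·2.520 − 0.60 − 0.52 = 0.680.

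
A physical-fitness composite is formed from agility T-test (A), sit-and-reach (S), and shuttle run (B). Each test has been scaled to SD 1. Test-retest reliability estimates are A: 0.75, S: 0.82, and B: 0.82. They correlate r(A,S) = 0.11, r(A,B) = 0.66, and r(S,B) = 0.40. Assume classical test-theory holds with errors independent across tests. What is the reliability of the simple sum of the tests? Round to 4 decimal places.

Var(A+S+B) = 3 + 2·[0.11 + 0.66 + 0.40] = 3 + 2.34 = 5.34.
Because errors are independent across components, Cov(Tᵢ,Tⱼ) = Cov(Xᵢ,Xⱼ); the off-diagonal part of the true-score variance is the same as above.
True-score variance = [0.75 + 0.82 + 0.82] + 2.34 = 2.39 + 2.34 = 4.73.
Reliability = 4.73 / 5.34 = 0.8858.

0.8858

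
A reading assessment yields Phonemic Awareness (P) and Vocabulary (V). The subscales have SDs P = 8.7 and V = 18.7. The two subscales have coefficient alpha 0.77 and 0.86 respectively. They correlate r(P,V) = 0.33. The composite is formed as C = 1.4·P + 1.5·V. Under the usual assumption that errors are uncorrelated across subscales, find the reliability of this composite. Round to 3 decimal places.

Var(C) = 1.4²·8.7² + 1.5²·18.7² + 2·[2.1·8.7·18.7·0.33] = 935.155 + 225.488 = 1160.64.
With uncorrelated errors the cross-covariances are all true-score covariance, so they carry over unchanged; only the diagonal terms shrink to ρᵢσᵢ².
True-score variance = [1.4²·8.7²·0.77 + 1.5²·18.7²·0.86] + 225.488 = 790.881 + 225.488 = 1016.37.
Reliability = 1016.37 / 1160.64 = 0.876.

0.876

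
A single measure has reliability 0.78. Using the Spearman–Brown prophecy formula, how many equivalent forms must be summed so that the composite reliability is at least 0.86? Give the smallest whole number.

k ≥ ρ*(1−ρ₁)/(ρ₁(1−ρ*)) = 0.86·0.22 / (0.78·0.14) = 1.733.
Smallest integer k = 2.

2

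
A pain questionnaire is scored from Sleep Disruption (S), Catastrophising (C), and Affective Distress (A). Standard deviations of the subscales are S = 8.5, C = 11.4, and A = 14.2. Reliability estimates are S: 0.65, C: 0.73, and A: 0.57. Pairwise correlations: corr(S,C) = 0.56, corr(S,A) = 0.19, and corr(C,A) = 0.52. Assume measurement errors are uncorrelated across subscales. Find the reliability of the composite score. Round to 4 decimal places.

Var(S+C+A) = 8.5² + 11.4² + 14.2² + 2·[8.5·11.4·0.56 + 8.5·14.2·0.19 + 11.4·14.2·0.52] = 403.85 + 322.749 = 726.599.
Because errors are independent across components, Cov(Tᵢ,Tⱼ) = Cov(Xᵢ,Xⱼ); the off-diagonal part of the true-score variance is the same as above.
True-score variance = [8.5²·0.65 + 11.4²·0.73 + 14.2²·0.57] + 322.749 = 256.768 + 322.749 = 579.517.
Reliability = 579.517 / 726.599 = 0.7976.

0.7976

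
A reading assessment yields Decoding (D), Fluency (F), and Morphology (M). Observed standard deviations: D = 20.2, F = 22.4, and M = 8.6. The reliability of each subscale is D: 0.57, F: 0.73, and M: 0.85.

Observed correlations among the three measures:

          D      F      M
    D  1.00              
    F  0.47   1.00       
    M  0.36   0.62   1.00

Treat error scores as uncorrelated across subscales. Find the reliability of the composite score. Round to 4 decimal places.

Var(D+F+M) = 20.2² + 22.4² + 8.6² + 2·[20.2·22.4·0.47 + 20.2·8.6·0.36 + 22.4·8.6·0.62] = 983.76 + 789.283 = 1773.04.
Because errors are independent across components, Cov(Tᵢ,Tⱼ) = Cov(Xᵢ,Xⱼ); the off-diagonal part of the true-score variance is the same as above.
True-score variance = [20.2²·0.57 + 22.4²·0.73 + 8.6²·0.85] + 789.283 = 661.734 + 789.283 = 1451.02.
Reliability = 1451.02 / 1773.04 = 0.8184.

0.8184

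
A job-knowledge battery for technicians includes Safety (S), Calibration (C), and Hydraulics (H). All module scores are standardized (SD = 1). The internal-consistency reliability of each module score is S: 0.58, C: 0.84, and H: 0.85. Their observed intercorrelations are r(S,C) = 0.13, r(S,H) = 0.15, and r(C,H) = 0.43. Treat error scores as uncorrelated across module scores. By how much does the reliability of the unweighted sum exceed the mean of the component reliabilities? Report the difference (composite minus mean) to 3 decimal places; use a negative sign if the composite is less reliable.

Var(sum) = 3 + 1.42 = 4.42; true-score variance = 2.27 + 1.42 = 3.69; composite reliability = 0.8348.
Mean component reliability = 0.7567.
Difference = 0.8348 − 0.7567 = 0.078.

0.078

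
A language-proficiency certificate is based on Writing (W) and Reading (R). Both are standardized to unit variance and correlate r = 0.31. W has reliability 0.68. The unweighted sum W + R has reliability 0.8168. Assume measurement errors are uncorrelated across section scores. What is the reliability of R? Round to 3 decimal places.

0.840

Var(W+R) = 2 + 2·0.31 = 2.620.
True-score variance = ρ_W + ρ_R + 2·0.31, so 0.8168 = (0.68 + ρ_R + 0.62) / 2.620.
ρ_R = 0.8168·2.620 − 0.68 − 0.62 = 0.840.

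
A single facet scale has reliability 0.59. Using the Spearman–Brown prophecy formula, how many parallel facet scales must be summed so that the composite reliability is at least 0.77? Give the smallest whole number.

k ≥ ρ*(1−ρ₁)/(ρ₁(1−ρ*)) = 0.77·0.41 / (0.59·0.23) = 2.326.
Smallest integer k = 3.

3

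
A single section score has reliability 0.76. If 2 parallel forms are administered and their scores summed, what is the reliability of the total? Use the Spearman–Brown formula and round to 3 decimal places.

ρ_k = kρ / (1 + (k−1)ρ) = 2·0.76 / (1 + 1·0.76) = 1.520 / 1.760 = 0.864.

0.864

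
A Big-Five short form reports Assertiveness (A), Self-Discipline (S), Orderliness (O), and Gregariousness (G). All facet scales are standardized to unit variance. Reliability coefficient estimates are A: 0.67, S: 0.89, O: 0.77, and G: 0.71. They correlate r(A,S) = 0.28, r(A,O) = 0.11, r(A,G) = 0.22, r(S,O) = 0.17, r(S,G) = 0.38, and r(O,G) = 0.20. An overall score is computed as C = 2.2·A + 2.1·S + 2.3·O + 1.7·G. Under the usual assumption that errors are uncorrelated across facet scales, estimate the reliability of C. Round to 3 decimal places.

Var(C) = 2.2² + 2.1² + 2.3² + 1.7² + 2·[4.62·0.28 + 5.06·0.11 + 3.74·0.22 + 4.83·0.17 + 3.57·0.38 + 3.91·0.20] = 17.43 + 11.2654 = 28.6954.
Because errors are independent across components, Cov(Tᵢ,Tⱼ) = Cov(Xᵢ,Xⱼ); the off-diagonal part of the true-score variance is the same as above.
True-score variance = [2.2²·0.67 + 2.1²·0.89 + 2.3²·0.77 + 1.7²·0.71] + 11.2654 = 13.2929 + 11.2654 = 24.5583.
Reliability = 24.5583 / 28.6954 = 0.856.

0.856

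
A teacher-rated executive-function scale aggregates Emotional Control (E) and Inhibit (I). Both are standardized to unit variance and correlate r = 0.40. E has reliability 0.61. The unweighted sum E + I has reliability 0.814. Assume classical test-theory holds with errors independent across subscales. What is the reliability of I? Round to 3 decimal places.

0.869

Var(E+I) = 2 + 2·0.40 = 2.800.
True-score variance = ρ_E + ρ_I + 2·0.40, so 0.814 = (0.61 + ρ_I + 0.80) / 2.800.
ρ_I = 0.814·2.800 − 0.61 − 0.80 = 0.869.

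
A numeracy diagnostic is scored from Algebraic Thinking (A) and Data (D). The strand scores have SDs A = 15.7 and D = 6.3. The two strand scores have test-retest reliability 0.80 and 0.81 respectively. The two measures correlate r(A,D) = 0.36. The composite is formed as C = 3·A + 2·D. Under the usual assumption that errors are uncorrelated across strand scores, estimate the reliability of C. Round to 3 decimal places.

0.831

Var(C) = 3²·15.7² + 2²·6.3² + 2·[6·15.7·6.3·0.36] = 2377.17 + 427.291 = 2804.46.
Because errors are independent across components, Cov(Tᵢ,Tⱼ) = Cov(Xᵢ,Xⱼ); the off-diagonal part of the true-score variance is the same as above.
True-score variance = [3²·15.7²·0.80 + 2²·6.3²·0.81] + 427.291 = 1903.32 + 427.291 = 2330.61.
Reliability = 2330.61 / 2804.46 = 0.831.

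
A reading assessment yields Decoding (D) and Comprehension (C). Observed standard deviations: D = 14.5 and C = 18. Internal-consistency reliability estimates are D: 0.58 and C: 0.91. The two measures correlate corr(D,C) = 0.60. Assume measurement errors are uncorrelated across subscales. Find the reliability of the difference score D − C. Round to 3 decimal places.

Var(D−C) = 14.5² + 18² − 2·14.5·18·0.60 = 534.25 − 313.2 = 221.05.
Under uncorrelated errors the observed covariances equal the true-score covariances, so only the own-variance terms attenuate.
True-score variance = [14.5²·0.58 + 18²·0.91] − 313.2 = 416.785 − 313.2 = 103.585.
Reliability = 103.585 / 221.05 = 0.469.

0.469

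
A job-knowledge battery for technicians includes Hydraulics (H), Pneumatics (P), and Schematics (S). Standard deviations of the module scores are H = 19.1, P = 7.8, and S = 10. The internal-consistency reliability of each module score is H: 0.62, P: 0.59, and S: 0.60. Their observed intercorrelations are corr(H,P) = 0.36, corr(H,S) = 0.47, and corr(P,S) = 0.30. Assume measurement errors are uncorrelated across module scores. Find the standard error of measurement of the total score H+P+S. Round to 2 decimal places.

14.27

Var(total) = 525.65 + 333.606 = 859.256.
True-score variance = 322.078 + 333.606 = 655.683, so reliability = 0.7631.
Error variance = 859.256 − 655.683 = 203.572; SEM = √203.572 = 14.27.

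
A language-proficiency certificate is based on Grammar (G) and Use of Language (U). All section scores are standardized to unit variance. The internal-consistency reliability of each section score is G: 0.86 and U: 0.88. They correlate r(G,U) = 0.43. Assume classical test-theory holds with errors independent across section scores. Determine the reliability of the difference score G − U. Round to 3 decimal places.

0.772

Var(G−U) = 1 + 1 − 2·0.43 = 2 − 0.86 = 1.14.
Under uncorrelated errors the observed covariances equal the true-score covariances, so only the own-variance terms attenuate.
True-score variance = [0.86 + 0.88] − 0.86 = 1.74 − 0.86 = 0.88.
Reliability = 0.88 / 1.14 = 0.772.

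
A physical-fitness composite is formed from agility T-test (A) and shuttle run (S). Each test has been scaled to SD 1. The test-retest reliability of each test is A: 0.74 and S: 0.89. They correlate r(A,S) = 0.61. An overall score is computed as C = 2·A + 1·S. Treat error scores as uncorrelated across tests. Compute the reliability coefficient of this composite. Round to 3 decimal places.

Var(C) = 2² + 1 + 2·[2·0.61] = 5 + 2.44 = 7.44.
Under uncorrelated errors the observed covariances equal the true-score covariances, so only the own-variance terms attenuate.
True-score variance = [2²·0.74 + 0.89] + 2.44 = 3.85 + 2.44 = 6.29.
Reliability = 6.29 / 7.44 = 0.845.

0.845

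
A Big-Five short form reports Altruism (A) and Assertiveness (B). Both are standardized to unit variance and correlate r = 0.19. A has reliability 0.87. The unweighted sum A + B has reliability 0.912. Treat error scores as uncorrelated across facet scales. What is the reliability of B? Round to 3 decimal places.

0.921

Var(A+B) = 2 + 2·0.19 = 2.380.
True-score variance = ρ_A + ρ_B + 2·0.19, so 0.912 = (0.87 + ρ_B + 0.38) / 2.380.
ρ_B = 0.912·2.380 − 0.87 − 0.38 = 0.921.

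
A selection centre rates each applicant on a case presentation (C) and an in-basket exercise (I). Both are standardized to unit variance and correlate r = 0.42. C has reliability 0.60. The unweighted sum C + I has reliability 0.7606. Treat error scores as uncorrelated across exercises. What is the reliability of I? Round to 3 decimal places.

Var(C+I) = 2 + 2·0.42 = 2.840.
True-score variance = ρ_C + ρ_I + 2·0.42, so 0.7606 = (0.60 + ρ_I + 0.84) / 2.840.
ρ_I = 0.7606·2.840 − 0.60 − 0.84 = 0.720.

0.720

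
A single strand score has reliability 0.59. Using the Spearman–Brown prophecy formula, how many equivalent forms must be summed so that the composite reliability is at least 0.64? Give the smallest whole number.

k ≥ ρ*(1−ρ₁)/(ρ₁(1−ρ*)) = 0.64·0.41 / (0.59·0.36) = 1.235.
Smallest integer k = 2.

2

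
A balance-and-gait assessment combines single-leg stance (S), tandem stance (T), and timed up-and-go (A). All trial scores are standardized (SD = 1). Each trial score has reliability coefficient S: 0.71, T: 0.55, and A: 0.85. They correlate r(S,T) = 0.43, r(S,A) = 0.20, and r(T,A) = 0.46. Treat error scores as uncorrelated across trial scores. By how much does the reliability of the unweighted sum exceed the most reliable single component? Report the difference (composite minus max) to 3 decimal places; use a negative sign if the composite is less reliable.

Var(sum) = 3 + 2.18 = 5.18; true-score variance = 2.11 + 2.18 = 4.29; composite reliability = 0.8282.
Max component reliability = 0.8500.
Difference = 0.8282 − 0.8500 = -0.022.

-0.022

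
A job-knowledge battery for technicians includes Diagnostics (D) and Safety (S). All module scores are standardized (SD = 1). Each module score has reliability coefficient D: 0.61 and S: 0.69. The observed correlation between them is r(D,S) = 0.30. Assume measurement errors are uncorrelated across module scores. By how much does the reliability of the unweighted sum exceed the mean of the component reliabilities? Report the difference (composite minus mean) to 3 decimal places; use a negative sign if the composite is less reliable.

0.081

Var(sum) = 2 + 0.6 = 2.6; true-score variance = 1.3 + 0.6 = 1.9; composite reliability = 0.7308.
Mean component reliability = 0.6500.
Difference = 0.7308 − 0.6500 = 0.081.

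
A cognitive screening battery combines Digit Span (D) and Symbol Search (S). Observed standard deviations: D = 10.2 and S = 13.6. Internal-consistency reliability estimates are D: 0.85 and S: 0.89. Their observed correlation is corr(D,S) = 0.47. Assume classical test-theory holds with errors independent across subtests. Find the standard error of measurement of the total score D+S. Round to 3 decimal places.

5.996

Var(total) = 289 + 130.397 = 419.397.
True-score variance = 253.048 + 130.397 = 383.445, so reliability = 0.9143.
Error variance = 419.397 − 383.445 = 35.9516; SEM = √35.9516 = 5.996.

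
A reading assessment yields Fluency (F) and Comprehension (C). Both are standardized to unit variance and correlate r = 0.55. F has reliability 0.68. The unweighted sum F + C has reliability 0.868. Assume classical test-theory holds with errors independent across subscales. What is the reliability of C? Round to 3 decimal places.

Var(F+C) = 2 + 2·0.55 = 3.100.
True-score variance = ρ_F + ρ_C + 2·0.55, so 0.868 = (0.68 + ρ_C + 1.10) / 3.100.
ρ_C = 0.868·3.100 − 0.68 − 1.10 = 0.911.

0.911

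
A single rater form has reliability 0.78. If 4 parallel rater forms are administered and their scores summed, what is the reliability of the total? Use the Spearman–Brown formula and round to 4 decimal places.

0.9341

ρ_k = kρ / (1 + (k−1)ρ) = 4·0.78 / (1 + 3·0.78) = 3.120 / 3.340 = 0.9341.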